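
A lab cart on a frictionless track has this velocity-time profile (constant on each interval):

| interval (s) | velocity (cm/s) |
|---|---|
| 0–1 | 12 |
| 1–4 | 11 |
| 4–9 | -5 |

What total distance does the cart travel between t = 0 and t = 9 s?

Total distance travelled is ∫|v| dt — sum the magnitudes of each area piece.
0–1 s: |12| × 1 = 12 cm
1–4 s: |11| × 3 = 33 cm
4–9 s: |-5| × 5 = 25 cm
Total distance = 70 cm

70 cm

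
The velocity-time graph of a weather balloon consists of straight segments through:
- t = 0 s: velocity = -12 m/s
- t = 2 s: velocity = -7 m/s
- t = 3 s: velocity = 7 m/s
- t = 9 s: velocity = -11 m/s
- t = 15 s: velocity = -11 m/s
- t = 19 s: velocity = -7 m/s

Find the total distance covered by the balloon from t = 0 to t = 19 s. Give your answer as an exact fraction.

917/6 m

Distance (not displacement) is the total path length: add the absolute areas under v-t.
0–2 s: |½(-12 + -7)(2)| = 19 m
2–3 s: v = 0 at t = 2.5 s; triangle areas 1.75 + 1.75 = 3.5 m
3–9 s: v = 0 at t = 16/3 s; triangle areas 49/6 + 121/6 = 85/3 m
9–15 s: |-11| × 6 = 66 m
15–19 s: |½(-11 + -7)(4)| = 36 m
Total distance = 917/6 m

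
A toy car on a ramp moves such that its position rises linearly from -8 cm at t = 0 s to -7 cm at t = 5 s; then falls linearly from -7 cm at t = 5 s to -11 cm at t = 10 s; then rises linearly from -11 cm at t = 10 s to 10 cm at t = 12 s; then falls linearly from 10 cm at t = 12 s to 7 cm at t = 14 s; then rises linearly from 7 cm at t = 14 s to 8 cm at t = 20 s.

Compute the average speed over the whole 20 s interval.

Average speed = (total path length)/(elapsed time); on a piecewise-linear x-t graph the path length is Σ|Δx|.
0–5 s: |Δx| = |-7 − -8| = 1 cm
5–10 s: |Δx| = |-11 − -7| = 4 cm
10–12 s: |Δx| = |10 − -11| = 21 cm
12–14 s: |Δx| = |7 − 10| = 3 cm
14–20 s: |Δx| = |8 − 7| = 1 cm
Total path = 30 cm; average speed = 30/20 = 1.5 cm/s.

1.5 cm/s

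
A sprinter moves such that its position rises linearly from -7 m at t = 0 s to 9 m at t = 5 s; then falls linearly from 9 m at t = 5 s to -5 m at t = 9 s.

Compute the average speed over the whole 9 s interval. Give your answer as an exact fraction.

Average speed = (total path length)/(elapsed time); on a piecewise-linear x-t graph the path length is Σ|Δx|.
0–5 s: |Δx| = |9 − -7| = 16 m
5–9 s: |Δx| = |-5 − 9| = 14 m
Total path = 30 m; average speed = 30/9 = 10/3 m/s.

10/3 m/s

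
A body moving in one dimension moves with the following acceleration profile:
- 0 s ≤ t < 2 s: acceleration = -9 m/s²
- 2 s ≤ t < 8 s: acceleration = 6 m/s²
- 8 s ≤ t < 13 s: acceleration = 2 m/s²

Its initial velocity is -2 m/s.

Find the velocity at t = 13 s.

26 m/s

Δv equals the area under the a-t graph; then v = v₀ + Δv.
0–2 s: -9 × 2 = -18 m/s
2–8 s: 6 × 6 = 36 m/s
8–13 s: 2 × 5 = 10 m/s
Δv = 28 m/s, so v(13) = -2 + (28) = 26 m/s.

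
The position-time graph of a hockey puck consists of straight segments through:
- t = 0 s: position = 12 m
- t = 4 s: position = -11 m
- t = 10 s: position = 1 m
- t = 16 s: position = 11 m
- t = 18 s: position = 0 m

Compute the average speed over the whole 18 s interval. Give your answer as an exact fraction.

Average speed = (total path length)/(elapsed time); on a piecewise-linear x-t graph the path length is Σ|Δx|.
0–4 s: |Δx| = |-11 − 12| = 23 m
4–10 s: |Δx| = |1 − -11| = 12 m
10–16 s: |Δx| = |11 − 1| = 10 m
16–18 s: |Δx| = |0 − 11| = 11 m
Total path = 56 m; average speed = 56/18 = 28/9 m/s.

28/9 m/s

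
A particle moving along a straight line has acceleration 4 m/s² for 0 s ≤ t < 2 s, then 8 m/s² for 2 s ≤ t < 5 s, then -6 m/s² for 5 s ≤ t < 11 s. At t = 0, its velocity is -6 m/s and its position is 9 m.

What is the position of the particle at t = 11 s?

95 m

On each constant-a segment, Δv = aΔt and Δx = v₀Δt + ½aΔt²; chain segment to segment.
0–2 s: v starts -6 m/s; Δx = -6·2 + ½·4·2² = -4 m; v ends 2 m/s.
2–5 s: v starts 2 m/s; Δx = 2·3 + ½·8·3² = 42 m; v ends 26 m/s.
5–11 s: v starts 26 m/s; Δx = 26·6 + ½·-6·6² = 48 m; v ends -10 m/s.
x(11) = 9 + Σ Δx = 95 m.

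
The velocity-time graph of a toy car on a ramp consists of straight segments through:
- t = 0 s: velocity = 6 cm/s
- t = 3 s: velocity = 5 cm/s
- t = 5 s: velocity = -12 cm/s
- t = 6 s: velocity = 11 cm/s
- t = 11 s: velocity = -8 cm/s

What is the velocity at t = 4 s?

-3.5 cm/s

On 3–5 s the graph is linear from 5 to -12 cm/s: v(4) = 5 + (-12 − 5)·(4 − 3)/(5 − 3) = -3.5 cm/s.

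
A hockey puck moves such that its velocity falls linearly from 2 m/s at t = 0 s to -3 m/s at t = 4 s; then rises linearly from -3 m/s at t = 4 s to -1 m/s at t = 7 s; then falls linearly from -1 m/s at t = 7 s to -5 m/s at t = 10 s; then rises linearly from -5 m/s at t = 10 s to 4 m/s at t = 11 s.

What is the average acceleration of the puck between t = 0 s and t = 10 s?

Average acceleration = Δv/Δt = (-5 − 2)/(10 − 0) = -0.7 m/s².

-0.7 m/s²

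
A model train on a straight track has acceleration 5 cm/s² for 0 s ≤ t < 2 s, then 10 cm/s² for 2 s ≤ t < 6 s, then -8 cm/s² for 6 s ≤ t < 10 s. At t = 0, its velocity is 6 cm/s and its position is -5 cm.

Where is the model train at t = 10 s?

321 cm

On each constant-a segment, Δv = aΔt and Δx = v₀Δt + ½aΔt²; chain segment to segment.
0–2 s: v starts 6 cm/s; Δx = 6·2 + ½·5·2² = 22 cm; v ends 16 cm/s.
2–6 s: v starts 16 cm/s; Δx = 16·4 + ½·10·4² = 144 cm; v ends 56 cm/s.
6–10 s: v starts 56 cm/s; Δx = 56·4 + ½·-8·4² = 160 cm; v ends 24 cm/s.
x(10) = -5 + Σ Δx = 321 cm.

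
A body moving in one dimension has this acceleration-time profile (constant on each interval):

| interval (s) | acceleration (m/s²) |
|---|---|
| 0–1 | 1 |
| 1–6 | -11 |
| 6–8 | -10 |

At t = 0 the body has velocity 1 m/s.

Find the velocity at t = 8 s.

-73 m/s

Δv equals the area under the a-t graph; then v = v₀ + Δv.
0–1 s: 1 × 1 = 1 m/s
1–6 s: -11 × 5 = -55 m/s
6–8 s: -10 × 2 = -20 m/s
Δv = -74 m/s, so v(8) = 1 + (-74) = -73 m/s.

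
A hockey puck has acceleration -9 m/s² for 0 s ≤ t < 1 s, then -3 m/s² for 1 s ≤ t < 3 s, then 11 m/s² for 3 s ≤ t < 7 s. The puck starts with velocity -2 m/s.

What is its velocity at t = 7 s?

27 m/s

Δv equals the area under the a-t graph; then v = v₀ + Δv.
0–1 s: -9 × 1 = -9 m/s
1–3 s: -3 × 2 = -6 m/s
3–7 s: 11 × 4 = 44 m/s
Δv = 29 m/s, so v(7) = -2 + (29) = 27 m/s.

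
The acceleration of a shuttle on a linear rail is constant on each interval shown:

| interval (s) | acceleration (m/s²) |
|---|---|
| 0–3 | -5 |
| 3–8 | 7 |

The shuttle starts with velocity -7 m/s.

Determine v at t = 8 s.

Δv equals the area under the a-t graph; then v = v₀ + Δv.
0–3 s: -5 × 3 = -15 m/s
3–8 s: 7 × 5 = 35 m/s
Δv = 20 m/s, so v(8) = -7 + (20) = 13 m/s.

13 m/s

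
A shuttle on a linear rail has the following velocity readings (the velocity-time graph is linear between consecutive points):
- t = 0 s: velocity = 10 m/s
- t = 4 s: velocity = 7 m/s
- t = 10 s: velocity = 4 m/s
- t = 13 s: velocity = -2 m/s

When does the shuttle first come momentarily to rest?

v changes sign on 10–13 s (from 4 to -2); the graph is linear there, so v = 0 at t = 10 + (-4)·(13 − 10)/(-2 − 4) = 12 s.

t = 12 s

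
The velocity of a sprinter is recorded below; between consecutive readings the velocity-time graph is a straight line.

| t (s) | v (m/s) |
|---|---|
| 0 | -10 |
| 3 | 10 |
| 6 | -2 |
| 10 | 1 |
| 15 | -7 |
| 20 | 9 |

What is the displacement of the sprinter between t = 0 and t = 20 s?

0 m

Displacement is the signed area under the v-t curve.
0–3 s: ½(-10 + 10)(3) = 0 m
3–6 s: ½(10 + -2)(3) = 12 m
6–10 s: ½(-2 + 1)(4) = -2 m
10–15 s: ½(1 + -7)(5) = -15 m
15–20 s: ½(-7 + 9)(5) = 5 m
Net displacement = 0 m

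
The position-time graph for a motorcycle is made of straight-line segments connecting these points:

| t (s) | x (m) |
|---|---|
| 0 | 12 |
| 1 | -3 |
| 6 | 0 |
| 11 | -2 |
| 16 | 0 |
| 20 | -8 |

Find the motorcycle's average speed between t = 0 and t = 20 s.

Average speed = (total path length)/(elapsed time); on a piecewise-linear x-t graph the path length is Σ|Δx|.
0–1 s: |Δx| = |-3 − 12| = 15 m
1–6 s: |Δx| = |0 − -3| = 3 m
6–11 s: |Δx| = |-2 − 0| = 2 m
11–16 s: |Δx| = |0 − -2| = 2 m
16–20 s: |Δx| = |-8 − 0| = 8 m
Total path = 30 m; average speed = 30/20 = 1.5 m/s.

1.5 m/s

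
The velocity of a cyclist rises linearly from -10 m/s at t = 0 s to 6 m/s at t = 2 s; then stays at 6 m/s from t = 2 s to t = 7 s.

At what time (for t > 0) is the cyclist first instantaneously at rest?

v changes sign on 0–2 s (from -10 to 6); the graph is linear there, so v = 0 at t = 0 + (10)·(2 − 0)/(6 − -10) = 1.25 s.

t = 1.25 s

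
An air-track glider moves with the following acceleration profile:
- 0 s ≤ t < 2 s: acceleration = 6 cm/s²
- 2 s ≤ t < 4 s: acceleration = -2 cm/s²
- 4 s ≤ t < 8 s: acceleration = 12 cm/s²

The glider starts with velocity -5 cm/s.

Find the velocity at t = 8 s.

51 cm/s

Δv equals the area under the a-t graph; then v = v₀ + Δv.
0–2 s: 6 × 2 = 12 cm/s
2–4 s: -2 × 2 = -4 cm/s
4–8 s: 12 × 4 = 48 cm/s
Δv = 56 cm/s, so v(8) = -5 + (56) = 51 cm/s.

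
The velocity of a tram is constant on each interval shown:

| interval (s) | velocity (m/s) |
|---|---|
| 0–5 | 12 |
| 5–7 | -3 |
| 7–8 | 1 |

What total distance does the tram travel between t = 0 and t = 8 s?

67 m

Total distance travelled is ∫|v| dt — sum the magnitudes of each area piece.
0–5 s: |12| × 5 = 60 m
5–7 s: |-3| × 2 = 6 m
7–8 s: |1| × 1 = 1 m
Total distance = 67 m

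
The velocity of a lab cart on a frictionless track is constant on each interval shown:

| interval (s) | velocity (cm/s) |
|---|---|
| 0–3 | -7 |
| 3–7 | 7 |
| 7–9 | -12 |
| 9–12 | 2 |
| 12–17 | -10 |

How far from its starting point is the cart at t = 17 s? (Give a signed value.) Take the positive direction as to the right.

-61 cm

Displacement is the signed area under the v-t curve.
0–3 s: -7 × 3 = -21 cm
3–7 s: 7 × 4 = 28 cm
7–9 s: -12 × 2 = -24 cm
9–12 s: 2 × 3 = 6 cm
12–17 s: -10 × 5 = -50 cm
Net displacement = -61 cm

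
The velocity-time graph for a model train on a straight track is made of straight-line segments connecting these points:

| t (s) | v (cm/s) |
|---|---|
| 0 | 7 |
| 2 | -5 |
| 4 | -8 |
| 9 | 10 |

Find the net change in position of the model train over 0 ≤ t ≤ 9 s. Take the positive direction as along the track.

Net displacement equals the area under the velocity-time graph (areas below the axis count negative).
0–2 s: ½(7 + -5)(2) = 2 cm
2–4 s: ½(-5 + -8)(2) = -13 cm
4–9 s: ½(-8 + 10)(5) = 5 cm
Net displacement = -6 cm

-6 cm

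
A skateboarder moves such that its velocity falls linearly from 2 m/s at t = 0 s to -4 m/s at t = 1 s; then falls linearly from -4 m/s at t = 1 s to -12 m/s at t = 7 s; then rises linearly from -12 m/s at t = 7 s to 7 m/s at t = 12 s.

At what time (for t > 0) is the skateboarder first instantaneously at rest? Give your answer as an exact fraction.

v changes sign on 0–1 s (from 2 to -4); the graph is linear there, so v = 0 at t = 0 + (-2)·(1 − 0)/(-4 − 2) = 1/3 s.

t = 1/3 s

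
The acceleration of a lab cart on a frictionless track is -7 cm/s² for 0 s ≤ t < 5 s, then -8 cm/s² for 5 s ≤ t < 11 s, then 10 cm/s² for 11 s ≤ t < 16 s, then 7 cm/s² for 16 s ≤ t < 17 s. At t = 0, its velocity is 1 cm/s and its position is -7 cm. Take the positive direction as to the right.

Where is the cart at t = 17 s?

-751 cm

On each constant-a segment, Δv = aΔt and Δx = v₀Δt + ½aΔt²; chain segment to segment.
0–5 s: v starts 1 cm/s; Δx = 1·5 + ½·-7·5² = -82.5 cm; v ends -34 cm/s.
5–11 s: v starts -34 cm/s; Δx = -34·6 + ½·-8·6² = -348 cm; v ends -82 cm/s.
11–16 s: v starts -82 cm/s; Δx = -82·5 + ½·10·5² = -285 cm; v ends -32 cm/s.
16–17 s: v starts -32 cm/s; Δx = -32·1 + ½·7·1² = -28.5 cm; v ends -25 cm/s.
x(17) = -7 + Σ Δx = -751 cm.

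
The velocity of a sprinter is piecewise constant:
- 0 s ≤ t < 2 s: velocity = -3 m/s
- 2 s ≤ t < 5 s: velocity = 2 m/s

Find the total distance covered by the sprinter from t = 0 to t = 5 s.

Total distance travelled is ∫|v| dt — sum the magnitudes of each area piece.
0–2 s: |-3| × 2 = 6 m
2–5 s: |2| × 3 = 6 m
Total distance = 12 m

12 m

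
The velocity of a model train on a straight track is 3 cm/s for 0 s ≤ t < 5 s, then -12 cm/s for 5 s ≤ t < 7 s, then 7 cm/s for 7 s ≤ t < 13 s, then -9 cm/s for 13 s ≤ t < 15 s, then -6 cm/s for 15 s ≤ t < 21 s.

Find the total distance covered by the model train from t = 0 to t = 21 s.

Distance (not displacement) is the total path length: add the absolute areas under v-t.
0–5 s: |3| × 5 = 15 cm
5–7 s: |-12| × 2 = 24 cm
7–13 s: |7| × 6 = 42 cm
13–15 s: |-9| × 2 = 18 cm
15–21 s: |-6| × 6 = 36 cm
Total distance = 135 cm

135 cm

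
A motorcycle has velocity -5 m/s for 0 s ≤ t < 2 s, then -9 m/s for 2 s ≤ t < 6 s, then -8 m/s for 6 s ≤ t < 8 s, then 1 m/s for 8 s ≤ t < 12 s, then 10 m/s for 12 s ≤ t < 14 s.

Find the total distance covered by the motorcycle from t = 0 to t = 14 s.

86 m

Distance (not displacement) is the total path length: add the absolute areas under v-t.
0–2 s: |-5| × 2 = 10 m
2–6 s: |-9| × 4 = 36 m
6–8 s: |-8| × 2 = 16 m
8–12 s: |1| × 4 = 4 m
12–14 s: |10| × 2 = 20 m
Total distance = 86 m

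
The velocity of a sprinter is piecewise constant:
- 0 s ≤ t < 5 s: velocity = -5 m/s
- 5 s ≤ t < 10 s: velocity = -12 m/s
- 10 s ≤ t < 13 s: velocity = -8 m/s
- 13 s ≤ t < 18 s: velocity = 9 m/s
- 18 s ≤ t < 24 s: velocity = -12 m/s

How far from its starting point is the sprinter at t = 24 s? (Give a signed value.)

-136 m

Net displacement equals the area under the velocity-time graph (areas below the axis count negative).
0–5 s: -5 × 5 = -25 m
5–10 s: -12 × 5 = -60 m
10–13 s: -8 × 3 = -24 m
13–18 s: 9 × 5 = 45 m
18–24 s: -12 × 6 = -72 m
Net displacement = -136 m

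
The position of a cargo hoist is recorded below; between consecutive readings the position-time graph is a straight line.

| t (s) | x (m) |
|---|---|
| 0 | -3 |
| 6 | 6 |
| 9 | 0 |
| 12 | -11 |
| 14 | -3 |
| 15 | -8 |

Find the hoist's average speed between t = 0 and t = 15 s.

2.6 m/s

Average speed = (total path length)/(elapsed time); on a piecewise-linear x-t graph the path length is Σ|Δx|.
0–6 s: |Δx| = |6 − -3| = 9 m
6–9 s: |Δx| = |0 − 6| = 6 m
9–12 s: |Δx| = |-11 − 0| = 11 m
12–14 s: |Δx| = |-3 − -11| = 8 m
14–15 s: |Δx| = |-8 − -3| = 5 m
Total path = 39 m; average speed = 39/15 = 2.6 m/s.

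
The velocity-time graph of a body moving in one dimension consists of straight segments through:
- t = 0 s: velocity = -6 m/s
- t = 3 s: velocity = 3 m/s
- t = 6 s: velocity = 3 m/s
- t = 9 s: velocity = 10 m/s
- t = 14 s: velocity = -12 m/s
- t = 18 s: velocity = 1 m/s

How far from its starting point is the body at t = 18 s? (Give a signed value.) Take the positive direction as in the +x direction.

Displacement is the signed area under the v-t curve.
0–3 s: ½(-6 + 3)(3) = -4.5 m
3–6 s: 3 × 3 = 9 m
6–9 s: ½(3 + 10)(3) = 19.5 m
9–14 s: ½(10 + -12)(5) = -5 m
14–18 s: ½(-12 + 1)(4) = -22 m
Net displacement = -3 m

-3 m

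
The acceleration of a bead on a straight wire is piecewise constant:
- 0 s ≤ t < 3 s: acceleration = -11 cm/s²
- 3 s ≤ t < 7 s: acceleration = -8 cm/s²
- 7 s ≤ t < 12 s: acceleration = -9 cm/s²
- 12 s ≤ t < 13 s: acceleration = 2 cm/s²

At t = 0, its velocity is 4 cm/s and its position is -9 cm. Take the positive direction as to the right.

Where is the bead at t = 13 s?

-749 cm

On each constant-a segment, Δv = aΔt and Δx = v₀Δt + ½aΔt²; chain segment to segment.
0–3 s: v starts 4 cm/s; Δx = 4·3 + ½·-11·3² = -37.5 cm; v ends -29 cm/s.
3–7 s: v starts -29 cm/s; Δx = -29·4 + ½·-8·4² = -180 cm; v ends -61 cm/s.
7–12 s: v starts -61 cm/s; Δx = -61·5 + ½·-9·5² = -417.5 cm; v ends -106 cm/s.
12–13 s: v starts -106 cm/s; Δx = -106·1 + ½·2·1² = -105 cm; v ends -104 cm/s.
x(13) = -9 + Σ Δx = -749 cm.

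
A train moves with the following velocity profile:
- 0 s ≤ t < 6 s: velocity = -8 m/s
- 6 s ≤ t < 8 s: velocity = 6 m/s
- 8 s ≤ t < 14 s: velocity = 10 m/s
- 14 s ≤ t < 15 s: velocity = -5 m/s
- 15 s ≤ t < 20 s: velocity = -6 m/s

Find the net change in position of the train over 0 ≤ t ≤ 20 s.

-11 m

Net displacement equals the area under the velocity-time graph (areas below the axis count negative).
0–6 s: -8 × 6 = -48 m
6–8 s: 6 × 2 = 12 m
8–14 s: 10 × 6 = 60 m
14–15 s: -5 × 1 = -5 m
15–20 s: -6 × 5 = -30 m
Net displacement = -11 m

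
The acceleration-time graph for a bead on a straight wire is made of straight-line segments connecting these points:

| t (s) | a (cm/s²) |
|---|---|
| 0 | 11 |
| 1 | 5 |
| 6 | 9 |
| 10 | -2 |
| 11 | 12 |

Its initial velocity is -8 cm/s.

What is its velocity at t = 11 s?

54 cm/s

Δv equals the area under the a-t graph; then v = v₀ + Δv.
0–1 s: ½(11 + 5)(1) = 8 cm/s
1–6 s: ½(5 + 9)(5) = 35 cm/s
6–10 s: ½(9 + -2)(4) = 14 cm/s
10–11 s: ½(-2 + 12)(1) = 5 cm/s
Δv = 62 cm/s, so v(11) = -8 + (62) = 54 cm/s.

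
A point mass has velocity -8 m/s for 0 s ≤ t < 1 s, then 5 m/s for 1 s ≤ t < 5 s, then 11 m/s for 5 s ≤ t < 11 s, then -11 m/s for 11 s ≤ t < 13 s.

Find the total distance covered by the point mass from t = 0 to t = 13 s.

116 m

Distance (not displacement) is the total path length: add the absolute areas under v-t.
0–1 s: |-8| × 1 = 8 m
1–5 s: |5| × 4 = 20 m
5–11 s: |11| × 6 = 66 m
11–13 s: |-11| × 2 = 22 m
Total distance = 116 m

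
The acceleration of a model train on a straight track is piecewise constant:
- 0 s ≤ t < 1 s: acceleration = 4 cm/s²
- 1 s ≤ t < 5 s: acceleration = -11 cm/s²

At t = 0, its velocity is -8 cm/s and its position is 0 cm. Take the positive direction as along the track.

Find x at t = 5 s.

On each constant-a segment, Δv = aΔt and Δx = v₀Δt + ½aΔt²; chain segment to segment.
0–1 s: v starts -8 cm/s; Δx = -8·1 + ½·4·1² = -6 cm; v ends -4 cm/s.
1–5 s: v starts -4 cm/s; Δx = -4·4 + ½·-11·4² = -104 cm; v ends -48 cm/s.
x(5) = 0 + Σ Δx = -110 cm.

-110 cm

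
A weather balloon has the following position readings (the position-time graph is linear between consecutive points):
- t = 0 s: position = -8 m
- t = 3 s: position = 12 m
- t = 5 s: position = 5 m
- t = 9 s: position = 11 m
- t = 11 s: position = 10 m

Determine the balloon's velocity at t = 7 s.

1.5 m/s

Velocity is the slope of the x-t graph on 5–9 s: (11 − 5)/(9 − 5) = 1.5 m/s.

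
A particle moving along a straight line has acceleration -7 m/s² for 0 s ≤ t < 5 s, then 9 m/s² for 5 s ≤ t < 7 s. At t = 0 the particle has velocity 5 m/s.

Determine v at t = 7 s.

-12 m/s

Δv equals the area under the a-t graph; then v = v₀ + Δv.
0–5 s: -7 × 5 = -35 m/s
5–7 s: 9 × 2 = 18 m/s
Δv = -17 m/s, so v(7) = 5 + (-17) = -12 m/s.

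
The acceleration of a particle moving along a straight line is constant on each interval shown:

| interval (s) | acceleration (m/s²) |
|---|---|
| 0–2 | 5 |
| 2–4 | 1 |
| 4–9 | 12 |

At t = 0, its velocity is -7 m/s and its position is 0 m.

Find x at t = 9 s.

On each constant-a segment, Δv = aΔt and Δx = v₀Δt + ½aΔt²; chain segment to segment.
0–2 s: v starts -7 m/s; Δx = -7·2 + ½·5·2² = -4 m; v ends 3 m/s.
2–4 s: v starts 3 m/s; Δx = 3·2 + ½·1·2² = 8 m; v ends 5 m/s.
4–9 s: v starts 5 m/s; Δx = 5·5 + ½·12·5² = 175 m; v ends 65 m/s.
x(9) = 0 + Σ Δx = 179 m.

179 m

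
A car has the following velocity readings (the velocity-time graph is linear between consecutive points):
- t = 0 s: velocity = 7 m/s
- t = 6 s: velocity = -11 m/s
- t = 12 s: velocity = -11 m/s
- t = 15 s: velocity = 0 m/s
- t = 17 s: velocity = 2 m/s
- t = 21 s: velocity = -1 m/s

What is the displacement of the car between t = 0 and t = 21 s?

Displacement is the signed area under the v-t curve.
0–6 s: ½(7 + -11)(6) = -12 m
6–12 s: -11 × 6 = -66 m
12–15 s: ½(-11 + 0)(3) = -16.5 m
15–17 s: ½(0 + 2)(2) = 2 m
17–21 s: ½(2 + -1)(4) = 2 m
Net displacement = -90.5 m

-90.5 m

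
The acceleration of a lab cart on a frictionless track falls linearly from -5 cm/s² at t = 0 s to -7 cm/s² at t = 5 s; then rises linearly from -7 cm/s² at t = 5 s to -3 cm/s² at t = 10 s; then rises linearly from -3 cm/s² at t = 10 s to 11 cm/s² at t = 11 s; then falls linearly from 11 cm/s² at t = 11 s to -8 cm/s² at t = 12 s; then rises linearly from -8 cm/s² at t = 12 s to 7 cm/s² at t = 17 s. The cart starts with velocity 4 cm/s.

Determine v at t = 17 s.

Δv equals the area under the a-t graph; then v = v₀ + Δv.
0–5 s: ½(-5 + -7)(5) = -30 cm/s
5–10 s: ½(-7 + -3)(5) = -25 cm/s
10–11 s: ½(-3 + 11)(1) = 4 cm/s
11–12 s: ½(11 + -8)(1) = 1.5 cm/s
12–17 s: ½(-8 + 7)(5) = -2.5 cm/s
Δv = -52 cm/s, so v(17) = 4 + (-52) = -48 cm/s.

-48 cm/s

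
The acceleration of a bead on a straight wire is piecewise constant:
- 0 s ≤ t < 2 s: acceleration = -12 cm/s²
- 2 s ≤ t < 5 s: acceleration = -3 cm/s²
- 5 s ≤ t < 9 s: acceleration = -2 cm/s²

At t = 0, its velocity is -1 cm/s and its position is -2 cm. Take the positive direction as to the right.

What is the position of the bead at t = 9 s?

On each constant-a segment, Δv = aΔt and Δx = v₀Δt + ½aΔt²; chain segment to segment.
0–2 s: v starts -1 cm/s; Δx = -1·2 + ½·-12·2² = -26 cm; v ends -25 cm/s.
2–5 s: v starts -25 cm/s; Δx = -25·3 + ½·-3·3² = -88.5 cm; v ends -34 cm/s.
5–9 s: v starts -34 cm/s; Δx = -34·4 + ½·-2·4² = -152 cm; v ends -42 cm/s.
x(9) = -2 + Σ Δx = -268.5 cm.

-268.5 cm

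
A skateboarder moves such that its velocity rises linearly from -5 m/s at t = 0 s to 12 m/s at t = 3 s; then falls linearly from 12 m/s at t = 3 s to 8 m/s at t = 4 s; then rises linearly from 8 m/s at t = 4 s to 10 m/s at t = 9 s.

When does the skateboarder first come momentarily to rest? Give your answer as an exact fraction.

t = 15/17 s

v changes sign on 0–3 s (from -5 to 12); the graph is linear there, so v = 0 at t = 0 + (5)·(3 − 0)/(12 − -5) = 15/17 s.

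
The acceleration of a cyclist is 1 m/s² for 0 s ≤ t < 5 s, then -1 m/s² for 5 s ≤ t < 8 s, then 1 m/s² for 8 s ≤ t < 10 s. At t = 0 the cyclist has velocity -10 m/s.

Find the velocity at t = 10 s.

Δv equals the area under the a-t graph; then v = v₀ + Δv.
0–5 s: 1 × 5 = 5 m/s
5–8 s: -1 × 3 = -3 m/s
8–10 s: 1 × 2 = 2 m/s
Δv = 4 m/s, so v(10) = -10 + (4) = -6 m/s.

-6 m/s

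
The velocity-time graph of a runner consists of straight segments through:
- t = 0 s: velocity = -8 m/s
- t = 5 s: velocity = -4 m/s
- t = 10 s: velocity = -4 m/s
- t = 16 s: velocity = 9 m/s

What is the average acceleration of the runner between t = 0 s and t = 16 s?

1.0625 m/s²

Average acceleration = Δv/Δt = (9 − -8)/(16 − 0) = 1.0625 m/s².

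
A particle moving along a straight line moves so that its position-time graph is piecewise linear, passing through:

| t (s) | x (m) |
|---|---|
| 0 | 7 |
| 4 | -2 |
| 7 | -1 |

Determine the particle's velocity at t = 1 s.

Velocity is the slope of the x-t graph on 0–4 s: (-2 − 7)/(4 − 0) = -2.25 m/s.

-2.25 m/s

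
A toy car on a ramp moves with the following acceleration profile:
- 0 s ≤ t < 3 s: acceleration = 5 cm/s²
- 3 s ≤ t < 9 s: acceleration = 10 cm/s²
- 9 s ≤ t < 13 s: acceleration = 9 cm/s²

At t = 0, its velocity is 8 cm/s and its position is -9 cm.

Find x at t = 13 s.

On each constant-a segment, Δv = aΔt and Δx = v₀Δt + ½aΔt²; chain segment to segment.
0–3 s: v starts 8 cm/s; Δx = 8·3 + ½·5·3² = 46.5 cm; v ends 23 cm/s.
3–9 s: v starts 23 cm/s; Δx = 23·6 + ½·10·6² = 318 cm; v ends 83 cm/s.
9–13 s: v starts 83 cm/s; Δx = 83·4 + ½·9·4² = 404 cm; v ends 119 cm/s.
x(13) = -9 + Σ Δx = 759.5 cm.

759.5 cm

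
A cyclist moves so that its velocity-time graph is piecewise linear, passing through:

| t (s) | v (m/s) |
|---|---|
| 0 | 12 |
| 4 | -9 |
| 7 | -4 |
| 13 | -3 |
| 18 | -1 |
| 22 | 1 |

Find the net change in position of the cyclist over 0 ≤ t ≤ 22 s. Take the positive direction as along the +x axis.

-44.5 m

Net displacement equals the area under the velocity-time graph (areas below the axis count negative).
0–4 s: ½(12 + -9)(4) = 6 m
4–7 s: ½(-9 + -4)(3) = -19.5 m
7–13 s: ½(-4 + -3)(6) = -21 m
13–18 s: ½(-3 + -1)(5) = -10 m
18–22 s: ½(-1 + 1)(4) = 0 m
Net displacement = -44.5 m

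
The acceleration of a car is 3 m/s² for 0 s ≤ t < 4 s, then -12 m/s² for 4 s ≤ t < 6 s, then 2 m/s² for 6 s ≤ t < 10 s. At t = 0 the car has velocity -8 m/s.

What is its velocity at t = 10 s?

-12 m/s

Δv equals the area under the a-t graph; then v = v₀ + Δv.
0–4 s: 3 × 4 = 12 m/s
4–6 s: -12 × 2 = -24 m/s
6–10 s: 2 × 4 = 8 m/s
Δv = -4 m/s, so v(10) = -8 + (-4) = -12 m/s.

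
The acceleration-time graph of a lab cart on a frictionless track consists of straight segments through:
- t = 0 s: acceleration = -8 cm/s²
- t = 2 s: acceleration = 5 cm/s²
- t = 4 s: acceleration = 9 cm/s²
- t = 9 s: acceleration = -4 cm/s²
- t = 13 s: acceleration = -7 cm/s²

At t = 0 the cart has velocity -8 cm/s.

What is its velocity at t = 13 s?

-6.5 cm/s

Δv equals the area under the a-t graph; then v = v₀ + Δv.
0–2 s: ½(-8 + 5)(2) = -3 cm/s
2–4 s: ½(5 + 9)(2) = 14 cm/s
4–9 s: ½(9 + -4)(5) = 12.5 cm/s
9–13 s: ½(-4 + -7)(4) = -22 cm/s
Δv = 1.5 cm/s, so v(13) = -8 + (1.5) = -6.5 cm/s.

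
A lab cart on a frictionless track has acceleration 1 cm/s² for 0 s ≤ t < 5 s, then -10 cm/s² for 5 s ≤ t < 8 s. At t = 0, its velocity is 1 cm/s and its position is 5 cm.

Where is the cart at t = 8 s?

On each constant-a segment, Δv = aΔt and Δx = v₀Δt + ½aΔt²; chain segment to segment.
0–5 s: v starts 1 cm/s; Δx = 1·5 + ½·1·5² = 17.5 cm; v ends 6 cm/s.
5–8 s: v starts 6 cm/s; Δx = 6·3 + ½·-10·3² = -27 cm; v ends -24 cm/s.
x(8) = 5 + Σ Δx = -4.5 cm.

-4.5 cm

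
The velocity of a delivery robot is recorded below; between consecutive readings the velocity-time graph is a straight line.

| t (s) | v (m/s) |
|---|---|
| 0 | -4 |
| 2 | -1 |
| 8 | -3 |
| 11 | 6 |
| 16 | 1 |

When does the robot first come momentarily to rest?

t = 9 s

v changes sign on 8–11 s (from -3 to 6); the graph is linear there, so v = 0 at t = 8 + (3)·(11 − 8)/(6 − -3) = 9 s.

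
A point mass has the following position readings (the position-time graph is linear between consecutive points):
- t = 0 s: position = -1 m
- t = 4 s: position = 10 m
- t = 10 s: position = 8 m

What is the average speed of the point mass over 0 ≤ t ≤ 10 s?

1.3 m/s

Average speed = (total path length)/(elapsed time); on a piecewise-linear x-t graph the path length is Σ|Δx|.
0–4 s: |Δx| = |10 − -1| = 11 m
4–10 s: |Δx| = |8 − 10| = 2 m
Total path = 13 m; average speed = 13/10 = 1.3 m/s.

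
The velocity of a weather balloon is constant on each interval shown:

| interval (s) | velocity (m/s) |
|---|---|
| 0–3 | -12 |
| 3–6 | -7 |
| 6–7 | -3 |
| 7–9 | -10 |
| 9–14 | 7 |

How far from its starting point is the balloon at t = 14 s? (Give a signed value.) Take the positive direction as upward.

Displacement is the signed area under the v-t curve.
0–3 s: -12 × 3 = -36 m
3–6 s: -7 × 3 = -21 m
6–7 s: -3 × 1 = -3 m
7–9 s: -10 × 2 = -20 m
9–14 s: 7 × 5 = 35 m
Net displacement = -45 m

-45 m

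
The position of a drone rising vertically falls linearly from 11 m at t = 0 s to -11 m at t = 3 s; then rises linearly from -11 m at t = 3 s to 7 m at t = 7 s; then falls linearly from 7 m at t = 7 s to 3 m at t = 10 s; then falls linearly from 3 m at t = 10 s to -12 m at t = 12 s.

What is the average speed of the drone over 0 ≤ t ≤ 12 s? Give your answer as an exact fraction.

59/12 m/s

Average speed = (total path length)/(elapsed time); on a piecewise-linear x-t graph the path length is Σ|Δx|.
0–3 s: |Δx| = |-11 − 11| = 22 m
3–7 s: |Δx| = |7 − -11| = 18 m
7–10 s: |Δx| = |3 − 7| = 4 m
10–12 s: |Δx| = |-12 − 3| = 15 m
Total path = 59 m; average speed = 59/12 = 59/12 m/s.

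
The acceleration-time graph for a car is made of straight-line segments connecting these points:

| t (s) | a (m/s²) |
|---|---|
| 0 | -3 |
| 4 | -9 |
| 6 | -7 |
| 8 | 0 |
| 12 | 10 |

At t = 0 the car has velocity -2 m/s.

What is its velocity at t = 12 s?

Δv equals the area under the a-t graph; then v = v₀ + Δv.
0–4 s: ½(-3 + -9)(4) = -24 m/s
4–6 s: ½(-9 + -7)(2) = -16 m/s
6–8 s: ½(-7 + 0)(2) = -7 m/s
8–12 s: ½(0 + 10)(4) = 20 m/s
Δv = -27 m/s, so v(12) = -2 + (-27) = -29 m/s.

-29 m/s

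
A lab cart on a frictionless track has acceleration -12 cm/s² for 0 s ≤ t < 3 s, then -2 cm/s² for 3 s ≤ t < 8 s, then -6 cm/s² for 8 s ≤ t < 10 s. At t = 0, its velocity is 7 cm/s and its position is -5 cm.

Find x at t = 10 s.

-298 cm

On each constant-a segment, Δv = aΔt and Δx = v₀Δt + ½aΔt²; chain segment to segment.
0–3 s: v starts 7 cm/s; Δx = 7·3 + ½·-12·3² = -33 cm; v ends -29 cm/s.
3–8 s: v starts -29 cm/s; Δx = -29·5 + ½·-2·5² = -170 cm; v ends -39 cm/s.
8–10 s: v starts -39 cm/s; Δx = -39·2 + ½·-6·2² = -90 cm; v ends -51 cm/s.
x(10) = -5 + Σ Δx = -298 cm.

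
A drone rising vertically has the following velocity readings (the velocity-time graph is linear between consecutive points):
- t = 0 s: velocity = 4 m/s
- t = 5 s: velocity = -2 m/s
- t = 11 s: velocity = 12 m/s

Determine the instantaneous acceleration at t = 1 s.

-1.2 m/s²

Acceleration is the slope of the v-t graph on 0–5 s: (-2 − 4)/(5 − 0) = -1.2 m/s².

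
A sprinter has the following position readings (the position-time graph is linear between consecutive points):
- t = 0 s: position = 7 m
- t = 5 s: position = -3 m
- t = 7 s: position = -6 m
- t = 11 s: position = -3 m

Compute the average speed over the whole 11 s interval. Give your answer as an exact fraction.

16/11 m/s

Average speed = (total path length)/(elapsed time); on a piecewise-linear x-t graph the path length is Σ|Δx|.
0–5 s: |Δx| = |-3 − 7| = 10 m
5–7 s: |Δx| = |-6 − -3| = 3 m
7–11 s: |Δx| = |-3 − -6| = 3 m
Total path = 16 m; average speed = 16/11 = 16/11 m/s.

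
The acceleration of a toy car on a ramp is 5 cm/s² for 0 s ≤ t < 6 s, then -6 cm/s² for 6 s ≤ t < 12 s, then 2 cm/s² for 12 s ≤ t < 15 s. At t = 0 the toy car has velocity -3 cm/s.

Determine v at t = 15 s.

Δv equals the area under the a-t graph; then v = v₀ + Δv.
0–6 s: 5 × 6 = 30 cm/s
6–12 s: -6 × 6 = -36 cm/s
12–15 s: 2 × 3 = 6 cm/s
Δv = 0 cm/s, so v(15) = -3 + (0) = -3 cm/s.

-3 cm/s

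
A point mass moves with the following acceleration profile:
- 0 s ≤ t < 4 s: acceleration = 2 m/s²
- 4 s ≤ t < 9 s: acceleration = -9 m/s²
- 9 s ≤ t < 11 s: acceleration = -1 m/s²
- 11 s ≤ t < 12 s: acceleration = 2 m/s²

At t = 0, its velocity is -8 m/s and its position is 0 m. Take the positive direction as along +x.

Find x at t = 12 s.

-266.5 m

On each constant-a segment, Δv = aΔt and Δx = v₀Δt + ½aΔt²; chain segment to segment.
0–4 s: v starts -8 m/s; Δx = -8·4 + ½·2·4² = -16 m; v ends 0 m/s.
4–9 s: v starts 0 m/s; Δx = 0·5 + ½·-9·5² = -112.5 m; v ends -45 m/s.
9–11 s: v starts -45 m/s; Δx = -45·2 + ½·-1·2² = -92 m; v ends -47 m/s.
11–12 s: v starts -47 m/s; Δx = -47·1 + ½·2·1² = -46 m; v ends -45 m/s.
x(12) = 0 + Σ Δx = -266.5 m.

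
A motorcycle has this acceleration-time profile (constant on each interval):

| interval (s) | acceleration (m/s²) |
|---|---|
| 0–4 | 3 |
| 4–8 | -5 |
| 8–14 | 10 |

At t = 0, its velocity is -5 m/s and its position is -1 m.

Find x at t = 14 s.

93 m

On each constant-a segment, Δv = aΔt and Δx = v₀Δt + ½aΔt²; chain segment to segment.
0–4 s: v starts -5 m/s; Δx = -5·4 + ½·3·4² = 4 m; v ends 7 m/s.
4–8 s: v starts 7 m/s; Δx = 7·4 + ½·-5·4² = -12 m; v ends -13 m/s.
8–14 s: v starts -13 m/s; Δx = -13·6 + ½·10·6² = 102 m; v ends 47 m/s.
x(14) = -1 + Σ Δx = 93 m.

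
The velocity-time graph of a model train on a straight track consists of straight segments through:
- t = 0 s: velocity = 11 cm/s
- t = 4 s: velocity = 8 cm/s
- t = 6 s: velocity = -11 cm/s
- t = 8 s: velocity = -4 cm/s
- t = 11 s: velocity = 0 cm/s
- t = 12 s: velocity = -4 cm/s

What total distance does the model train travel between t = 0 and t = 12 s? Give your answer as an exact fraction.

1344/19 cm

Distance (not displacement) is the total path length: add the absolute areas under v-t.
0–4 s: |½(11 + 8)(4)| = 38 cm
4–6 s: v = 0 at t = 92/19 s; triangle areas 64/19 + 121/19 = 185/19 cm
6–8 s: |½(-11 + -4)(2)| = 15 cm
8–11 s: |½(-4 + 0)(3)| = 6 cm
11–12 s: |½(0 + -4)(1)| = 2 cm
Total distance = 1344/19 cm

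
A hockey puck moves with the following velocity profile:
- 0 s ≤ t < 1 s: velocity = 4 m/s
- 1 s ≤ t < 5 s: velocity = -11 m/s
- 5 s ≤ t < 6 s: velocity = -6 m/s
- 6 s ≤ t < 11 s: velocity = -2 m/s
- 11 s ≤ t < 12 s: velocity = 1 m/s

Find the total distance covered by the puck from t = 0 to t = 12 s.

Distance (not displacement) is the total path length: add the absolute areas under v-t.
0–1 s: |4| × 1 = 4 m
1–5 s: |-11| × 4 = 44 m
5–6 s: |-6| × 1 = 6 m
6–11 s: |-2| × 5 = 10 m
11–12 s: |1| × 1 = 1 m
Total distance = 65 m

65 m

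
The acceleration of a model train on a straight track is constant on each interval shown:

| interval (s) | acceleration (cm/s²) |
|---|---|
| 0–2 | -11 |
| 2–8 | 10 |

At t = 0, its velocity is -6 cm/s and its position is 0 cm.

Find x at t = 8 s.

On each constant-a segment, Δv = aΔt and Δx = v₀Δt + ½aΔt²; chain segment to segment.
0–2 s: v starts -6 cm/s; Δx = -6·2 + ½·-11·2² = -34 cm; v ends -28 cm/s.
2–8 s: v starts -28 cm/s; Δx = -28·6 + ½·10·6² = 12 cm; v ends 32 cm/s.
x(8) = 0 + Σ Δx = -22 cm.

-22 cm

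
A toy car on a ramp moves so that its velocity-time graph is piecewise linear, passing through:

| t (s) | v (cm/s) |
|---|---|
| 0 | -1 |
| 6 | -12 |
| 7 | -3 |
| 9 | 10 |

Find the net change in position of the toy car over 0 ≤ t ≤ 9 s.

-39.5 cm

Net displacement equals the area under the velocity-time graph (areas below the axis count negative).
0–6 s: ½(-1 + -12)(6) = -39 cm
6–7 s: ½(-12 + -3)(1) = -7.5 cm
7–9 s: ½(-3 + 10)(2) = 7 cm
Net displacement = -39.5 cm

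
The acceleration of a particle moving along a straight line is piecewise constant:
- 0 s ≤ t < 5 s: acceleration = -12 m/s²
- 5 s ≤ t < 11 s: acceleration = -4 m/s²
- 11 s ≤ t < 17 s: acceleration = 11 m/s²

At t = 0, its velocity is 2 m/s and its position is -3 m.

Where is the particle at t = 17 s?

-857 m

On each constant-a segment, Δv = aΔt and Δx = v₀Δt + ½aΔt²; chain segment to segment.
0–5 s: v starts 2 m/s; Δx = 2·5 + ½·-12·5² = -140 m; v ends -58 m/s.
5–11 s: v starts -58 m/s; Δx = -58·6 + ½·-4·6² = -420 m; v ends -82 m/s.
11–17 s: v starts -82 m/s; Δx = -82·6 + ½·11·6² = -294 m; v ends -16 m/s.
x(17) = -3 + Σ Δx = -857 m.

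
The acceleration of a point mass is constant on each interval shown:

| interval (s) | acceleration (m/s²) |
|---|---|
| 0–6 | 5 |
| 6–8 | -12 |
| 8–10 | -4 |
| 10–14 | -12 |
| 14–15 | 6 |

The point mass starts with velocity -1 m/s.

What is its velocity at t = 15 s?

-45 m/s

Δv equals the area under the a-t graph; then v = v₀ + Δv.
0–6 s: 5 × 6 = 30 m/s
6–8 s: -12 × 2 = -24 m/s
8–10 s: -4 × 2 = -8 m/s
10–14 s: -12 × 4 = -48 m/s
14–15 s: 6 × 1 = 6 m/s
Δv = -44 m/s, so v(15) = -1 + (-44) = -45 m/s.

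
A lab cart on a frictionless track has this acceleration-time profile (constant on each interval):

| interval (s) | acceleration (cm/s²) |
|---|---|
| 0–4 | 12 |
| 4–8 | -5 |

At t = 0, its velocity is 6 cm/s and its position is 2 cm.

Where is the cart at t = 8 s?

On each constant-a segment, Δv = aΔt and Δx = v₀Δt + ½aΔt²; chain segment to segment.
0–4 s: v starts 6 cm/s; Δx = 6·4 + ½·12·4² = 120 cm; v ends 54 cm/s.
4–8 s: v starts 54 cm/s; Δx = 54·4 + ½·-5·4² = 176 cm; v ends 34 cm/s.
x(8) = 2 + Σ Δx = 298 cm.

298 cm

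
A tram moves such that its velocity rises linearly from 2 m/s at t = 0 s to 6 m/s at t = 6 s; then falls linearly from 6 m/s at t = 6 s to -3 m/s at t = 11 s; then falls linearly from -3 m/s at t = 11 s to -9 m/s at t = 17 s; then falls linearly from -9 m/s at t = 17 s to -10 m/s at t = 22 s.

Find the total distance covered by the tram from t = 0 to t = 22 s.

Total distance travelled is ∫|v| dt — sum the magnitudes of each area piece.
0–6 s: |½(2 + 6)(6)| = 24 m
6–11 s: v = 0 at t = 28/3 s; triangle areas 10 + 2.5 = 12.5 m
11–17 s: |½(-3 + -9)(6)| = 36 m
17–22 s: |½(-9 + -10)(5)| = 47.5 m
Total distance = 120 m

120 m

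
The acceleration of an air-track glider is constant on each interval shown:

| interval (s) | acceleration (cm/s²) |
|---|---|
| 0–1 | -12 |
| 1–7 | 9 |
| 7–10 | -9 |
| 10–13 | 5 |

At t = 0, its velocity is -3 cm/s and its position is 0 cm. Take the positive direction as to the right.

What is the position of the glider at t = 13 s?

198 cm

On each constant-a segment, Δv = aΔt and Δx = v₀Δt + ½aΔt²; chain segment to segment.
0–1 s: v starts -3 cm/s; Δx = -3·1 + ½·-12·1² = -9 cm; v ends -15 cm/s.
1–7 s: v starts -15 cm/s; Δx = -15·6 + ½·9·6² = 72 cm; v ends 39 cm/s.
7–10 s: v starts 39 cm/s; Δx = 39·3 + ½·-9·3² = 76.5 cm; v ends 12 cm/s.
10–13 s: v starts 12 cm/s; Δx = 12·3 + ½·5·3² = 58.5 cm; v ends 27 cm/s.
x(13) = 0 + Σ Δx = 198 cm.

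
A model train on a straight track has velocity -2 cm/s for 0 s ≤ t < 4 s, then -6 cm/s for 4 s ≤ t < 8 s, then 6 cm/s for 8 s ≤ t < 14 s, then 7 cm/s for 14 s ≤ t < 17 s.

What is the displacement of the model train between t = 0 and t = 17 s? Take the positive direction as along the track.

25 cm

Net displacement equals the area under the velocity-time graph (areas below the axis count negative).
0–4 s: -2 × 4 = -8 cm
4–8 s: -6 × 4 = -24 cm
8–14 s: 6 × 6 = 36 cm
14–17 s: 7 × 3 = 21 cm
Net displacement = 25 cm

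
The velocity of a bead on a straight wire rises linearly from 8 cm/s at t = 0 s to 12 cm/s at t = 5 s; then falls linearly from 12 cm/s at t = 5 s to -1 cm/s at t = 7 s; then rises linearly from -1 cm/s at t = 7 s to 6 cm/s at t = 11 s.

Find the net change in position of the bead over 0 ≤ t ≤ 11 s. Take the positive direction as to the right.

Displacement is the signed area under the v-t curve.
0–5 s: ½(8 + 12)(5) = 50 cm
5–7 s: ½(12 + -1)(2) = 11 cm
7–11 s: ½(-1 + 6)(4) = 10 cm
Net displacement = 71 cm

71 cm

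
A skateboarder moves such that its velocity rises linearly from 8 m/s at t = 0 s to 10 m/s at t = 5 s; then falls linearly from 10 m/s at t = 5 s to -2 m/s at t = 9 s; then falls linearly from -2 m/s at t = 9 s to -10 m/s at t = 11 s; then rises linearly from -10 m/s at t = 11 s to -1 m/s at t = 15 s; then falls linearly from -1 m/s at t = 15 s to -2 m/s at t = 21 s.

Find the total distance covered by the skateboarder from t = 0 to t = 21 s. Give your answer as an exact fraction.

Total distance travelled is ∫|v| dt — sum the magnitudes of each area piece.
0–5 s: |½(8 + 10)(5)| = 45 m
5–9 s: v = 0 at t = 25/3 s; triangle areas 50/3 + 2/3 = 52/3 m
9–11 s: |½(-2 + -10)(2)| = 12 m
11–15 s: |½(-10 + -1)(4)| = 22 m
15–21 s: |½(-1 + -2)(6)| = 9 m
Total distance = 316/3 m

316/3 m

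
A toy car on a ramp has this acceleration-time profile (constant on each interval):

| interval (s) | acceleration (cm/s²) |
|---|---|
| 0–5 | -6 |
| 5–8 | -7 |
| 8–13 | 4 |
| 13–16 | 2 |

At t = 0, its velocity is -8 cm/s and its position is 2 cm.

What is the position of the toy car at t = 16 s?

On each constant-a segment, Δv = aΔt and Δx = v₀Δt + ½aΔt²; chain segment to segment.
0–5 s: v starts -8 cm/s; Δx = -8·5 + ½·-6·5² = -115 cm; v ends -38 cm/s.
5–8 s: v starts -38 cm/s; Δx = -38·3 + ½·-7·3² = -145.5 cm; v ends -59 cm/s.
8–13 s: v starts -59 cm/s; Δx = -59·5 + ½·4·5² = -245 cm; v ends -39 cm/s.
13–16 s: v starts -39 cm/s; Δx = -39·3 + ½·2·3² = -108 cm; v ends -33 cm/s.
x(16) = 2 + Σ Δx = -611.5 cm.

-611.5 cm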